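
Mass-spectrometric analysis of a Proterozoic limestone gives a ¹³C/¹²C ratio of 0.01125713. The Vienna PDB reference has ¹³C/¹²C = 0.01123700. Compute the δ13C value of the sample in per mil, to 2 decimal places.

1.79 per mil

δ13C = (R_sample / R_standard − 1) × 1000
R_sample / R_standard = 0.01125713 / 0.01123700 = 1.001791
δ13C = (1.001791 − 1) × 1000 = 1.791 per mil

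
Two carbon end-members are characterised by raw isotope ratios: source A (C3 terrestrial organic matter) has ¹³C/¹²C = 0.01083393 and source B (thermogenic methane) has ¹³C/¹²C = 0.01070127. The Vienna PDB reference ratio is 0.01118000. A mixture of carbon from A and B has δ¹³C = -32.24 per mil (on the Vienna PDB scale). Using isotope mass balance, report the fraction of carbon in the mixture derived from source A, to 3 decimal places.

0.892

δ_A = (0.01083393/0.01118000 − 1)×1000 = (0.969046 − 1)×1000 = -30.954 per mil
δ_B = (0.01070127/0.01118000 − 1)×1000 = (0.957180 − 1)×1000 = -42.820 per mil
f_A = (δ_mix − δ_B)/(δ_A − δ_B) = (-32.24 − (-42.820))/(-30.954 − (-42.820))
f_A = 10.580 / 11.866 = 0.8917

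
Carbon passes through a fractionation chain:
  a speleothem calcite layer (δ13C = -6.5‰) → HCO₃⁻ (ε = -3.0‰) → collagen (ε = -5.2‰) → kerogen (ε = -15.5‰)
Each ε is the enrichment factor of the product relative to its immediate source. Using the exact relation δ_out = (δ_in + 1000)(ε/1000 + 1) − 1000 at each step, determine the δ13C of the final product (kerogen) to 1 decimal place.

step 1: δ = (-6.50 + 1000)·(-3.0/1000 + 1) − 1000 = -9.48‰
step 2: δ = (-9.48 + 1000)·(-5.2/1000 + 1) − 1000 = -14.63‰
step 3: δ = (-14.63 + 1000)·(-15.5/1000 + 1) − 1000 = -29.90‰

-29.9‰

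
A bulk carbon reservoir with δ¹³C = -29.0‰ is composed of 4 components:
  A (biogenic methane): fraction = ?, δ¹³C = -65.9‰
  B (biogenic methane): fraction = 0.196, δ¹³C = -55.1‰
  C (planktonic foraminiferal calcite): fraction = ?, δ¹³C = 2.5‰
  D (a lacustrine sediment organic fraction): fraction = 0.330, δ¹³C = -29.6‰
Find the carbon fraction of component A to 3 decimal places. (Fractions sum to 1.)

0.141

Let f_A and f_C be the unknown fractions; fractions sum to 1 so f_A + f_C = 0.474.
Mass balance: Σ fᵢ·δᵢ = δ_bulk ⇒ f_A·(-65.9) + f_C·(2.5) = -29.0 − (-20.568) = -8.432
Substitute f_C = 0.474 − f_A:
f_A·(-65.9 − 2.5) = -8.432 − 0.474×(2.5) = -9.617
f_A = -9.617 / -68.4 = 0.1406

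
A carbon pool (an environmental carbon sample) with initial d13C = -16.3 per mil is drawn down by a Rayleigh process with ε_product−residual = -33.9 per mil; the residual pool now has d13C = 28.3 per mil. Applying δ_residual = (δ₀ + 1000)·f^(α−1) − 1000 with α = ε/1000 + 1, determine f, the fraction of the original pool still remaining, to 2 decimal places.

0.27

α − 1 = ε/1000 = -0.0339
(δ_res + 1000)/(δ₀ + 1000) = (28.3 + 1000)/(-16.3 + 1000) = 1028.3/983.7 = 1.045339
f = 1.045339^(1/-0.0339) = exp(ln(1.045339)/-0.0339) = exp(0.04434/-0.0339)
f = exp(-1.3080) = 0.2704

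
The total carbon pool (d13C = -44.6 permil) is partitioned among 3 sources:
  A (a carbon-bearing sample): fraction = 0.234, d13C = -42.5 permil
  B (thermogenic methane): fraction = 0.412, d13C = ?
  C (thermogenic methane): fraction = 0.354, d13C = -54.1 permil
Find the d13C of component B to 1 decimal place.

-37.6 permil

Isotope mass balance: δ_bulk = Σ fᵢ·δᵢ.
-44.6 = 0.234×(-42.5) + 0.412×δ_B + 0.354×(-54.1)
0.412·δ_B = -44.6 − (-29.096) = -15.504
δ_B = -15.504 / 0.412 = -37.63 permil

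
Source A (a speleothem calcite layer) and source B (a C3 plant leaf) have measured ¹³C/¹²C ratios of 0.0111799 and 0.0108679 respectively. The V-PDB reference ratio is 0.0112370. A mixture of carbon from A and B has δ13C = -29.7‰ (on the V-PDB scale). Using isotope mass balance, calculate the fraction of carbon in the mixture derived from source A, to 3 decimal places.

δ_A = (0.0111799/0.0112370 − 1)×1000 = (0.994919 − 1)×1000 = -5.081‰
δ_B = (0.0108679/0.0112370 − 1)×1000 = (0.967153 − 1)×1000 = -32.847‰
f_A = (δ_mix − δ_B)/(δ_A − δ_B) = (-29.7 − (-32.847))/(-5.081 − (-32.847))
f_A = 3.147 / 27.765 = 0.1133

0.113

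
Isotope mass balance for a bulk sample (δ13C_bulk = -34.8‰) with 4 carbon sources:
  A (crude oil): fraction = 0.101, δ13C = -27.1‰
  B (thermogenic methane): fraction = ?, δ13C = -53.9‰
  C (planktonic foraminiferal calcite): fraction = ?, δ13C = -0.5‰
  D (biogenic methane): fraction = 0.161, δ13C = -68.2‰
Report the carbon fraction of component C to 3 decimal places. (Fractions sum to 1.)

Let f_C and f_B be the unknown fractions; fractions sum to 1 so f_C + f_B = 0.738.
Mass balance: Σ fᵢ·δᵢ = δ_bulk ⇒ f_C·(-0.5) + f_B·(-53.9) = -34.8 − (-13.717) = -21.083
Substitute f_B = 0.738 − f_C:
f_C·(-0.5 − -53.9) = -21.083 − 0.738×(-53.9) = 18.696
f_C = 18.696 / 53.4 = 0.3501

0.350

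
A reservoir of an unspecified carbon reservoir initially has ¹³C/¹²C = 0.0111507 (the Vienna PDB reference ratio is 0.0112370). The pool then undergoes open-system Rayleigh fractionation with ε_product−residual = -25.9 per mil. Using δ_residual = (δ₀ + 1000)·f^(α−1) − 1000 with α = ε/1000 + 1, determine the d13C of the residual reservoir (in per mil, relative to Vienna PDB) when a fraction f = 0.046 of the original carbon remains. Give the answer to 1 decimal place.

δ₀ = (0.0111507/0.0112370 − 1)×1000 = (0.992320 − 1)×1000 = -7.680 per mil
α − 1 = ε/1000 = -0.0259
f^(α−1) = 0.046^(-0.0259) = 1.083015
δ_res = (-7.680 + 1000) × 1.083015 − 1000 = 1074.698 − 1000 = 74.70 per mil

74.7 per mil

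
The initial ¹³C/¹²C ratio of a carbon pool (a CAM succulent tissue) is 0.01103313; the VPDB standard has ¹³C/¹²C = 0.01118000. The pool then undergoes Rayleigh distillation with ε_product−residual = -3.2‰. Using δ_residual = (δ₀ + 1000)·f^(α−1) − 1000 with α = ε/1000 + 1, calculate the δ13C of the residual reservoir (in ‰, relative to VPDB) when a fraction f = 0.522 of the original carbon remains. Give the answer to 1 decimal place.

-11.1‰

δ₀ = (0.01103313/0.01118000 − 1)×1000 = (0.986863 − 1)×1000 = -13.137‰
α − 1 = ε/1000 = -0.0032
f^(α−1) = 0.522^(-0.0032) = 1.002082
δ_res = (-13.137 + 1000) × 1.002082 − 1000 = 988.918 − 1000 = -11.08‰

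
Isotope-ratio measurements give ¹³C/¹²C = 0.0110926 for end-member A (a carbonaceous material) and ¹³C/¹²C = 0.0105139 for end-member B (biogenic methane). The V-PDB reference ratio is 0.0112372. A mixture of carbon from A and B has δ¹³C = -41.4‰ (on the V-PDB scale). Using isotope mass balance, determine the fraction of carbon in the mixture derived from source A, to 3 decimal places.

δ_A = (0.0110926/0.0112372 − 1)×1000 = (0.987132 − 1)×1000 = -12.868‰
δ_B = (0.0105139/0.0112372 − 1)×1000 = (0.935633 − 1)×1000 = -64.367‰
f_A = (δ_mix − δ_B)/(δ_A − δ_B) = (-41.4 − (-64.367))/(-12.868 − (-64.367))
f_A = 22.967 / 51.499 = 0.4460

0.446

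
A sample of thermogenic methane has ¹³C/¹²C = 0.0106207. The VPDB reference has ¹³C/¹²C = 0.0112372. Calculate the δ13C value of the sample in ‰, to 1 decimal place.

δ13C = (R_sample / R_standard − 1) × 1000
R_sample / R_standard = 0.0106207 / 0.0112372 = 0.945138
δ13C = (0.945138 − 1) × 1000 = -54.86‰

-54.9‰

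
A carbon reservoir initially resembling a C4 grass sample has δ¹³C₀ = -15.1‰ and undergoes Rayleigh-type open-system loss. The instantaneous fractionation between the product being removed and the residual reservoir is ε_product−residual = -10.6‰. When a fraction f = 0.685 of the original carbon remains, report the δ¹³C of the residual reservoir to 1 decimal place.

-11.1‰

Rayleigh residual: δ_res = (δ₀ + 1000)·f^(α−1) − 1000
α = ε/1000 + 1 = 0.98940, so α − 1 = -0.01060
f^(α−1) = 0.685^(-0.01060) = 1.004018
δ_res = (-15.1 + 1000) × 1.004018 − 1000 = 988.858 − 1000 = -11.14‰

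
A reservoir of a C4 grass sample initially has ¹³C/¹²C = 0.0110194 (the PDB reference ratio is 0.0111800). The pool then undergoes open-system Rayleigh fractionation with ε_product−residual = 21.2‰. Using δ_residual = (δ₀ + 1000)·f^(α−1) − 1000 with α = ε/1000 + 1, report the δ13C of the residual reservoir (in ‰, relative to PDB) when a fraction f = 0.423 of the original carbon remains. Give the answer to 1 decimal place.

-32.2‰

δ₀ = (0.0110194/0.0111800 − 1)×1000 = (0.985635 − 1)×1000 = -14.365‰
α − 1 = ε/1000 = 0.0212
f^(α−1) = 0.423^(0.0212) = 0.981925
δ_res = (-14.365 + 1000) × 0.981925 − 1000 = 967.820 − 1000 = -32.18‰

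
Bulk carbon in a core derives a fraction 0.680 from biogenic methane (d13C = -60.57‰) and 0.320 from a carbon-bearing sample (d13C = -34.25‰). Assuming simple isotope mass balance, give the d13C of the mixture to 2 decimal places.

-52.15‰

δ_mix = f_A·δ_A + f_B·δ_B
δ_mix = 0.680 × (-60.57) + 0.320 × (-34.25)
δ_mix = -41.188 + -10.960 = -52.148‰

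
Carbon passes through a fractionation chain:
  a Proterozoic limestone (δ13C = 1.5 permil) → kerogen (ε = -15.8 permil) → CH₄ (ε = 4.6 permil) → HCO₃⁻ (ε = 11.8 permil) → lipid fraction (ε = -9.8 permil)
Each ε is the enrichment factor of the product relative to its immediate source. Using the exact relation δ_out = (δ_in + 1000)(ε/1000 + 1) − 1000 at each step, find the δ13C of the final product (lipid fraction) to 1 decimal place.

step 1: δ = (1.50 + 1000)·(-15.8/1000 + 1) − 1000 = -14.32 permil
step 2: δ = (-14.32 + 1000)·(4.6/1000 + 1) − 1000 = -9.79 permil
step 3: δ = (-9.79 + 1000)·(11.8/1000 + 1) − 1000 = 1.89 permil
step 4: δ = (1.89 + 1000)·(-9.8/1000 + 1) − 1000 = -7.92 permil

-7.9 permil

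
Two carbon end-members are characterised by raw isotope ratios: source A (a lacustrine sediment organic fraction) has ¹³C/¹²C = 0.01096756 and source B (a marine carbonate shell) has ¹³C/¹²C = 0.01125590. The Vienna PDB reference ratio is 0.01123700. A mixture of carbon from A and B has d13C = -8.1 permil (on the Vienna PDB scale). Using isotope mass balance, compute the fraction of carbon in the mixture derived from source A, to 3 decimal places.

0.381

δ_A = (0.01096756/0.01123700 − 1)×1000 = (0.976022 − 1)×1000 = -23.978 permil
δ_B = (0.01125590/0.01123700 − 1)×1000 = (1.001682 − 1)×1000 = 1.682 permil
f_A = (δ_mix − δ_B)/(δ_A − δ_B) = (-8.1 − (1.682))/(-23.978 − (1.682))
f_A = -9.782 / -25.660 = 0.3812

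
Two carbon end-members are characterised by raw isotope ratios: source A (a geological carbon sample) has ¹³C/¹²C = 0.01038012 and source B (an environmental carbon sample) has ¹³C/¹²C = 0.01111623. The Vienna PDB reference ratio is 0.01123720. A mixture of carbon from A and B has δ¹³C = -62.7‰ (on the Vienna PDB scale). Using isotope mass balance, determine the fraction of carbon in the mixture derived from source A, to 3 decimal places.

δ_A = (0.01038012/0.01123720 − 1)×1000 = (0.923728 − 1)×1000 = -76.272‰
δ_B = (0.01111623/0.01123720 − 1)×1000 = (0.989235 − 1)×1000 = -10.765‰
f_A = (δ_mix − δ_B)/(δ_A − δ_B) = (-62.7 − (-10.765))/(-76.272 − (-10.765))
f_A = -51.935 / -65.507 = 0.7928

0.793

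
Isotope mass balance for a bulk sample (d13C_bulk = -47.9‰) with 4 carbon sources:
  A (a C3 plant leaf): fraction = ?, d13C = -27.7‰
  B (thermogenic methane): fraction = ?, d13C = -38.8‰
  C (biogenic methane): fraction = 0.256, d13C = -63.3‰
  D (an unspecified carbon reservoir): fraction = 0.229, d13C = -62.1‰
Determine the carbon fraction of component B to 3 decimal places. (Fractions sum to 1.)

Let f_B and f_A be the unknown fractions; fractions sum to 1 so f_B + f_A = 0.515.
Mass balance: Σ fᵢ·δᵢ = δ_bulk ⇒ f_B·(-38.8) + f_A·(-27.7) = -47.9 − (-30.426) = -17.474
Substitute f_A = 0.515 − f_B:
f_B·(-38.8 − -27.7) = -17.474 − 0.515×(-27.7) = -3.209
f_B = -3.209 / -11.1 = 0.2891

0.289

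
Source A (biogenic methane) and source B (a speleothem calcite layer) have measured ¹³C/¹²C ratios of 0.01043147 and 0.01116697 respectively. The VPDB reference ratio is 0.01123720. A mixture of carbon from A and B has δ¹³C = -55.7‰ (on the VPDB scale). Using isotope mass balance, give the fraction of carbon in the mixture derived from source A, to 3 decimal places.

δ_A = (0.01043147/0.01123720 − 1)×1000 = (0.928298 − 1)×1000 = -71.702‰
δ_B = (0.01116697/0.01123720 − 1)×1000 = (0.993750 − 1)×1000 = -6.250‰
f_A = (δ_mix − δ_B)/(δ_A − δ_B) = (-55.7 − (-6.250))/(-71.702 − (-6.250))
f_A = -49.450 / -65.452 = 0.7555

0.756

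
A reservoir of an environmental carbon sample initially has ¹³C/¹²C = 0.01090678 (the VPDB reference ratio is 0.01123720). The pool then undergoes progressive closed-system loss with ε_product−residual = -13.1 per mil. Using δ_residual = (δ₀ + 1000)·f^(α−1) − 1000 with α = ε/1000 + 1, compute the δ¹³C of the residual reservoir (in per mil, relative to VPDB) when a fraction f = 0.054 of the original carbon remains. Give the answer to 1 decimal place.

8.4 per mil

δ₀ = (0.01090678/0.01123720 − 1)×1000 = (0.970596 − 1)×1000 = -29.404 per mil
α − 1 = ε/1000 = -0.0131
f^(α−1) = 0.054^(-0.0131) = 1.038976
δ_res = (-29.404 + 1000) × 1.038976 − 1000 = 1008.426 − 1000 = 8.43 per mil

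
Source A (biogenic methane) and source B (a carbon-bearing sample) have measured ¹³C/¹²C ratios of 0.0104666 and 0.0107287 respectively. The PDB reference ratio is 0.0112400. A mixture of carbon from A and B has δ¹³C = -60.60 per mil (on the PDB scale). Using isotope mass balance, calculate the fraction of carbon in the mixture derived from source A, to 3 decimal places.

δ_A = (0.0104666/0.0112400 − 1)×1000 = (0.931192 − 1)×1000 = -68.808 per mil
δ_B = (0.0107287/0.0112400 − 1)×1000 = (0.954511 − 1)×1000 = -45.489 per mil
f_A = (δ_mix − δ_B)/(δ_A − δ_B) = (-60.60 − (-45.489))/(-68.808 − (-45.489))
f_A = -15.111 / -23.319 = 0.6480

0.648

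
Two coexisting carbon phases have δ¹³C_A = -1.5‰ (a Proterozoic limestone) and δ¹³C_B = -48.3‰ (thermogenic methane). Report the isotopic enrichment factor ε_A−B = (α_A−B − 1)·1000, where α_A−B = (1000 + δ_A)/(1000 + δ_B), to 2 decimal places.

α_A−B = (1000 + -1.5) / (1000 + -48.3) = 998.5 / 951.7 = 1.049175
ε_A−B = (1.049175 − 1) × 1000 = 49.175‰
(The approximation ε ≈ δ_A − δ_B would give 46.8‰.)

49.18‰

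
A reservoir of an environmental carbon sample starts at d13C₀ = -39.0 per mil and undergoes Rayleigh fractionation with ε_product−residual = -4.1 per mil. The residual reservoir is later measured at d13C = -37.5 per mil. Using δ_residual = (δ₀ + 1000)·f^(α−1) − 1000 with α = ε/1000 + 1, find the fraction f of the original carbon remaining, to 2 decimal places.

α − 1 = ε/1000 = -0.0041
(δ_res + 1000)/(δ₀ + 1000) = (-37.5 + 1000)/(-39.0 + 1000) = 962.5/961.0 = 1.001561
f = 1.001561^(1/-0.0041) = exp(ln(1.001561)/-0.0041) = exp(0.00156/-0.0041)
f = exp(-0.3804) = 0.6836

0.68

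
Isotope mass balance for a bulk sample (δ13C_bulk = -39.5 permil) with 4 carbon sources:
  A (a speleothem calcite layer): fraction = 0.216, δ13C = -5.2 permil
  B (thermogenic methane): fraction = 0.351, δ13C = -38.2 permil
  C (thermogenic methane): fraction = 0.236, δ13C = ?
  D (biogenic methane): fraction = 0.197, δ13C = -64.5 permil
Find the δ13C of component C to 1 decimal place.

Isotope mass balance: δ_bulk = Σ fᵢ·δᵢ.
-39.5 = 0.216×(-5.2) + 0.351×(-38.2) + 0.236×δ_C + 0.197×(-64.5)
0.236·δ_C = -39.5 − (-27.238) = -12.262
δ_C = -12.262 / 0.236 = -51.96 permil

-52.0 permil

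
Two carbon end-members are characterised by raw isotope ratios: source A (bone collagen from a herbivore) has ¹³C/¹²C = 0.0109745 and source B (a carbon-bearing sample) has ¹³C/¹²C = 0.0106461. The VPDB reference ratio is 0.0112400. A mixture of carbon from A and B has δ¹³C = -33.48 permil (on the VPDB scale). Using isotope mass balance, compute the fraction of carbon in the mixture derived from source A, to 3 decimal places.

δ_A = (0.0109745/0.0112400 − 1)×1000 = (0.976379 − 1)×1000 = -23.621 permil
δ_B = (0.0106461/0.0112400 − 1)×1000 = (0.947162 − 1)×1000 = -52.838 permil
f_A = (δ_mix − δ_B)/(δ_A − δ_B) = (-33.48 − (-52.838))/(-23.621 − (-52.838))
f_A = 19.358 / 29.217 = 0.6626

0.663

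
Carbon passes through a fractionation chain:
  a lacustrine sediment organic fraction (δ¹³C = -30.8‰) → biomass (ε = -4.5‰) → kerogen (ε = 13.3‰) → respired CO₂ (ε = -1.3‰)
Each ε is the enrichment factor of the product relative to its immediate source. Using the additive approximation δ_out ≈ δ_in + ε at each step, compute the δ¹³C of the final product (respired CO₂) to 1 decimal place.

step 1: δ ≈ -30.8 + (-4.5) = -35.3‰
step 2: δ ≈ -35.3 + (13.3) = -22.0‰
step 3: δ ≈ -22.0 + (-1.3) = -23.3‰

-23.3‰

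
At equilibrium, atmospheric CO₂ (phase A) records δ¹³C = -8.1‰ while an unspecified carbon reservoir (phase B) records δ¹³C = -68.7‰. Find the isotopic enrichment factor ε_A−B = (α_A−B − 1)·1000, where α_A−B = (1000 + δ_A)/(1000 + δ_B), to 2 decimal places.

α_A−B = (1000 + -8.1) / (1000 + -68.7) = 991.9 / 931.3 = 1.065070
ε_A−B = (1.065070 − 1) × 1000 = 65.070‰
(The approximation ε ≈ δ_A − δ_B would give 60.6‰.)

65.07‰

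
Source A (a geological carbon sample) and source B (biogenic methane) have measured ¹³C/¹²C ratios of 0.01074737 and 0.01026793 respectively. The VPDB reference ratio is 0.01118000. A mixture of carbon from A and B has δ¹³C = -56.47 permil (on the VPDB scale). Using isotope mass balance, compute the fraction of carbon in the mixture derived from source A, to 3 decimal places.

δ_A = (0.01074737/0.01118000 − 1)×1000 = (0.961303 − 1)×1000 = -38.697 permil
δ_B = (0.01026793/0.01118000 − 1)×1000 = (0.918419 − 1)×1000 = -81.581 permil
f_A = (δ_mix − δ_B)/(δ_A − δ_B) = (-56.47 − (-81.581))/(-38.697 − (-81.581))
f_A = 25.111 / 42.884 = 0.5855

0.586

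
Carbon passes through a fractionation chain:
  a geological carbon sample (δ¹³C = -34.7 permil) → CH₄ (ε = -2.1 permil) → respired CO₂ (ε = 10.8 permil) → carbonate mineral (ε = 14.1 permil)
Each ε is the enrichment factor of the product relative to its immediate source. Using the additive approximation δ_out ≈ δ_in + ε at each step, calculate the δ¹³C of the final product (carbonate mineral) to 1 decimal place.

-11.9 permil

step 1: δ ≈ -34.7 + (-2.1) = -36.8 permil
step 2: δ ≈ -36.8 + (10.8) = -26.0 permil
step 3: δ ≈ -26.0 + (14.1) = -11.9 permil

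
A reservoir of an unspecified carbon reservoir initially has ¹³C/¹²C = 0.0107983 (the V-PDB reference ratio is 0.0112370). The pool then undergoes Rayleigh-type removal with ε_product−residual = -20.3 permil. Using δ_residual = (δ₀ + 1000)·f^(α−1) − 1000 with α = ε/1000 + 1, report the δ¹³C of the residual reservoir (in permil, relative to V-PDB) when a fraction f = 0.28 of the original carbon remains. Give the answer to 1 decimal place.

δ₀ = (0.0107983/0.0112370 − 1)×1000 = (0.960959 − 1)×1000 = -39.041 permil
α − 1 = ε/1000 = -0.0203
f^(α−1) = 0.28^(-0.0203) = 1.026178
δ_res = (-39.041 + 1000) × 1.026178 − 1000 = 986.115 − 1000 = -13.88 permil

-13.9 permil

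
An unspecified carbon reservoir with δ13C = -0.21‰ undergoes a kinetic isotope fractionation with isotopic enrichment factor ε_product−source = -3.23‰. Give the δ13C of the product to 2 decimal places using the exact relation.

-3.44‰

To first order, δ_product ≈ δ_source + ε = -3.44‰.
Exactly, δ_product = (δ_source + 1000)·(ε/1000 + 1) − 1000.
δ_product = (-0.21 + 1000) × (-3.23/1000 + 1) − 1000
δ_product = -3.439‰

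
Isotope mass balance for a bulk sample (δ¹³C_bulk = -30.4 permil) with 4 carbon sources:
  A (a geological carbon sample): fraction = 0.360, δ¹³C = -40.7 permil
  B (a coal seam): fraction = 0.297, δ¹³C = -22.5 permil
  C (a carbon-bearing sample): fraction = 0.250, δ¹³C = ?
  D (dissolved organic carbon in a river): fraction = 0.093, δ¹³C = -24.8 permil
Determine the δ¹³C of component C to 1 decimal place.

Isotope mass balance: δ_bulk = Σ fᵢ·δᵢ.
-30.4 = 0.360×(-40.7) + 0.297×(-22.5) + 0.250×δ_C + 0.093×(-24.8)
0.250·δ_C = -30.4 − (-23.641) = -6.759
δ_C = -6.759 / 0.250 = -27.04 permil

-27.0 permil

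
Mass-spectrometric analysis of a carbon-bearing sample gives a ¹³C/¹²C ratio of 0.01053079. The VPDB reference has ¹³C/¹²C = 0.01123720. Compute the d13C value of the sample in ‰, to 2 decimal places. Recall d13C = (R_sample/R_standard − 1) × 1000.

-62.86‰

d13C = (R_sample / R_standard − 1) × 1000
R_sample / R_standard = 0.01053079 / 0.01123720 = 0.937136
d13C = (0.937136 − 1) × 1000 = -62.864‰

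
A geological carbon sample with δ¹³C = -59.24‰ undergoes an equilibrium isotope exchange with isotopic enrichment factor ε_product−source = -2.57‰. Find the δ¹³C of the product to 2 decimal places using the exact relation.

-61.66‰

To first order, δ_product ≈ δ_source + ε = -61.81‰.
Exactly, δ_product = (δ_source + 1000)·(ε/1000 + 1) − 1000.
δ_product = (-59.24 + 1000) × (-2.57/1000 + 1) − 1000
δ_product = -61.658‰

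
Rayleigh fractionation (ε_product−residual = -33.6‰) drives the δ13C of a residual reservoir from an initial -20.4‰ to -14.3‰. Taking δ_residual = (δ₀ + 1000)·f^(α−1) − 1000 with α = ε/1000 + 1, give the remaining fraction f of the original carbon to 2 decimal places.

α − 1 = ε/1000 = -0.0336
(δ_res + 1000)/(δ₀ + 1000) = (-14.3 + 1000)/(-20.4 + 1000) = 985.7/979.6 = 1.006227
f = 1.006227^(1/-0.0336) = exp(ln(1.006227)/-0.0336) = exp(0.00621/-0.0336)
f = exp(-0.1848) = 0.8313

0.83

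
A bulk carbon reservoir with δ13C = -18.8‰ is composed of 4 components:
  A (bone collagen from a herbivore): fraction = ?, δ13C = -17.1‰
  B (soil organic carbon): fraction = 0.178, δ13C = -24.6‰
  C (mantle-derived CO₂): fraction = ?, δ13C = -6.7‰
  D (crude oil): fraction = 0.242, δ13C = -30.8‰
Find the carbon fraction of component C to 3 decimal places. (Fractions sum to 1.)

0.284

Let f_C and f_A be the unknown fractions; fractions sum to 1 so f_C + f_A = 0.580.
Mass balance: Σ fᵢ·δᵢ = δ_bulk ⇒ f_C·(-6.7) + f_A·(-17.1) = -18.8 − (-11.832) = -6.968
Substitute f_A = 0.580 − f_C:
f_C·(-6.7 − -17.1) = -6.968 − 0.580×(-17.1) = 2.950
f_C = 2.950 / 10.4 = 0.2837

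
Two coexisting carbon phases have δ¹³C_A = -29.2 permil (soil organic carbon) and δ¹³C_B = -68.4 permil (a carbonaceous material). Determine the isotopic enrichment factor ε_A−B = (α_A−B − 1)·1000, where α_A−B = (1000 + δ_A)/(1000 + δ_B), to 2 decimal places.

42.08 permil

α_A−B = (1000 + -29.2) / (1000 + -68.4) = 970.8 / 931.6 = 1.042078
ε_A−B = (1.042078 − 1) × 1000 = 42.078 permil
(The approximation ε ≈ δ_A − δ_B would give 39.2 permil.)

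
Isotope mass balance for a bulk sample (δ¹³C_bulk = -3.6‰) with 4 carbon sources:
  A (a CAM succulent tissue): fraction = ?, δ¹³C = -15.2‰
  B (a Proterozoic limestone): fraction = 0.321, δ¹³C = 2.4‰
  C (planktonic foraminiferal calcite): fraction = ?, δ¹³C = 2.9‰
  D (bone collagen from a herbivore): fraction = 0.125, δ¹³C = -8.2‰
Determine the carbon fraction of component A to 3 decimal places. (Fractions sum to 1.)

Let f_A and f_C be the unknown fractions; fractions sum to 1 so f_A + f_C = 0.554.
Mass balance: Σ fᵢ·δᵢ = δ_bulk ⇒ f_A·(-15.2) + f_C·(2.9) = -3.6 − (-0.255) = -3.345
Substitute f_C = 0.554 − f_A:
f_A·(-15.2 − 2.9) = -3.345 − 0.554×(2.9) = -4.952
f_A = -4.952 / -18.1 = 0.2736

0.274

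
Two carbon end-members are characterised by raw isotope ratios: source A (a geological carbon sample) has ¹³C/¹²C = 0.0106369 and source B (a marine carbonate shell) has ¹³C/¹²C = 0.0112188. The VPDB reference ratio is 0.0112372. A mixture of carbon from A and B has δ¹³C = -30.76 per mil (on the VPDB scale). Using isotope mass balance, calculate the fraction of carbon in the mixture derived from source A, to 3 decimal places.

0.562

δ_A = (0.0106369/0.0112372 − 1)×1000 = (0.946579 − 1)×1000 = -53.421 per mil
δ_B = (0.0112188/0.0112372 − 1)×1000 = (0.998363 − 1)×1000 = -1.637 per mil
f_A = (δ_mix − δ_B)/(δ_A − δ_B) = (-30.76 − (-1.637))/(-53.421 − (-1.637))
f_A = -29.123 / -51.783 = 0.5624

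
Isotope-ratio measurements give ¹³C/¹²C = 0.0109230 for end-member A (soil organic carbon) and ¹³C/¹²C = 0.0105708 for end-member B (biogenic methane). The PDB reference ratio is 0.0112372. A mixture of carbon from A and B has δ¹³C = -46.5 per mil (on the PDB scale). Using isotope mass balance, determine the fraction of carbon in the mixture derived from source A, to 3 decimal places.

δ_A = (0.0109230/0.0112372 − 1)×1000 = (0.972039 − 1)×1000 = -27.961 per mil
δ_B = (0.0105708/0.0112372 − 1)×1000 = (0.940697 − 1)×1000 = -59.303 per mil
f_A = (δ_mix − δ_B)/(δ_A − δ_B) = (-46.5 − (-59.303))/(-27.961 − (-59.303))
f_A = 12.803 / 31.342 = 0.4085

0.408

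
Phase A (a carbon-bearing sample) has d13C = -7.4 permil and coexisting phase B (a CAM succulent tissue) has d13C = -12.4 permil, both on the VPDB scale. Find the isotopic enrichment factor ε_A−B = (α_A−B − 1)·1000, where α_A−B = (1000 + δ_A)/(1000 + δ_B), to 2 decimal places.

5.06 permil

α_A−B = (1000 + -7.4) / (1000 + -12.4) = 992.6 / 987.6 = 1.005063
ε_A−B = (1.005063 − 1) × 1000 = 5.063 permil
(The approximation ε ≈ δ_A − δ_B would give 5.0 permil.)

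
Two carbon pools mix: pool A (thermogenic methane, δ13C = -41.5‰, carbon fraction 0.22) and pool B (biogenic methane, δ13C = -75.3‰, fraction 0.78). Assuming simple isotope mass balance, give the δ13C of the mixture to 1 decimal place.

δ_mix = f_A·δ_A + f_B·δ_B
δ_mix = 0.22 × (-41.5) + 0.78 × (-75.3)
δ_mix = -9.13 + -58.73 = -67.86‰

-67.9‰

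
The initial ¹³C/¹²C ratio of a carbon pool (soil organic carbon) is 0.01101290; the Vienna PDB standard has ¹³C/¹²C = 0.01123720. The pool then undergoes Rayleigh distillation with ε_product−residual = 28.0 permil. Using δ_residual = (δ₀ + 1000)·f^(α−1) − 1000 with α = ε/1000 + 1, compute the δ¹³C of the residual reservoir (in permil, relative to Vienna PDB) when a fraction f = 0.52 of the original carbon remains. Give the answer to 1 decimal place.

δ₀ = (0.01101290/0.01123720 − 1)×1000 = (0.980040 − 1)×1000 = -19.960 permil
α − 1 = ε/1000 = 0.0280
f^(α−1) = 0.52^(0.0280) = 0.981857
δ_res = (-19.960 + 1000) × 0.981857 − 1000 = 962.258 − 1000 = -37.74 permil

-37.7 permil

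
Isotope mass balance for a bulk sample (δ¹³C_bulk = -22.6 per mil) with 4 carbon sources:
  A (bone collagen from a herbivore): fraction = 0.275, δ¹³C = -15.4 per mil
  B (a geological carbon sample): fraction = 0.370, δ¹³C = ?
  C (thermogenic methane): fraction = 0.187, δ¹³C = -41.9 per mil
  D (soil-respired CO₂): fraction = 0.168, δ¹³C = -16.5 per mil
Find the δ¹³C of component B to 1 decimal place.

-21.0 per mil

Isotope mass balance: δ_bulk = Σ fᵢ·δᵢ.
-22.6 = 0.275×(-15.4) + 0.370×δ_B + 0.187×(-41.9) + 0.168×(-16.5)
0.370·δ_B = -22.6 − (-14.842) = -7.758
δ_B = -7.758 / 0.370 = -20.97 per mil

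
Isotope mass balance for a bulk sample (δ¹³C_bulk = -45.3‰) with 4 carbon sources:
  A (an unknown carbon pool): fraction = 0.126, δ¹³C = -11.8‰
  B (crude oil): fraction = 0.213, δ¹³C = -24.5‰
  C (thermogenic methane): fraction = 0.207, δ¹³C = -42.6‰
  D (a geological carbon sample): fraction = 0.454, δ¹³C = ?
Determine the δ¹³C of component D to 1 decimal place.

-65.6‰

Isotope mass balance: δ_bulk = Σ fᵢ·δᵢ.
-45.3 = 0.126×(-11.8) + 0.213×(-24.5) + 0.207×(-42.6) + 0.454×δ_D
0.454·δ_D = -45.3 − (-15.523) = -29.776
δ_D = -29.776 / 0.454 = -65.59‰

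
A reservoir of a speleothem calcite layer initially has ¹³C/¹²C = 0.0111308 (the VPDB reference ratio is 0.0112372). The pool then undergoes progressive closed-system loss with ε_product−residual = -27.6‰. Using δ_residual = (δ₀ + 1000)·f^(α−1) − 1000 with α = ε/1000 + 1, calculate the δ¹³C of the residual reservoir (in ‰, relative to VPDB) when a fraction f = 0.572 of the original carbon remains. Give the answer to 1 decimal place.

5.9‰

δ₀ = (0.0111308/0.0112372 − 1)×1000 = (0.990531 − 1)×1000 = -9.469‰
α − 1 = ε/1000 = -0.0276
f^(α−1) = 0.572^(-0.0276) = 1.015537
δ_res = (-9.469 + 1000) × 1.015537 − 1000 = 1005.922 − 1000 = 5.92‰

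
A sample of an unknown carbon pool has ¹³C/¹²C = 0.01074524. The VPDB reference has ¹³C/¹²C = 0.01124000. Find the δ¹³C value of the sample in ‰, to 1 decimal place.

δ¹³C = (R_sample / R_standard − 1) × 1000
R_sample / R_standard = 0.01074524 / 0.01124000 = 0.955982
δ¹³C = (0.955982 − 1) × 1000 = -44.02‰

-44.0‰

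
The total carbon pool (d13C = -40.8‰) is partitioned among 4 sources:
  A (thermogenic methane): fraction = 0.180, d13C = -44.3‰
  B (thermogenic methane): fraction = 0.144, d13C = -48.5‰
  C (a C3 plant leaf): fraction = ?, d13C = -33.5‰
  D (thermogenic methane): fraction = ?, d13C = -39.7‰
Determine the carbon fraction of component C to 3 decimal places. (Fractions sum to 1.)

Let f_C and f_D be the unknown fractions; fractions sum to 1 so f_C + f_D = 0.676.
Mass balance: Σ fᵢ·δᵢ = δ_bulk ⇒ f_C·(-33.5) + f_D·(-39.7) = -40.8 − (-14.958) = -25.842
Substitute f_D = 0.676 − f_C:
f_C·(-33.5 − -39.7) = -25.842 − 0.676×(-39.7) = 0.995
f_C = 0.995 / 6.2 = 0.1605

0.161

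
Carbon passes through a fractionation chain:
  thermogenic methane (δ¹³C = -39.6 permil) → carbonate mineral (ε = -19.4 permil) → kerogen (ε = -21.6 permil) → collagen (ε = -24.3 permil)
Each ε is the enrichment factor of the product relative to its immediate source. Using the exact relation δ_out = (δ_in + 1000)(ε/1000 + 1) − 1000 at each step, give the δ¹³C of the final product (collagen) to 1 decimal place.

step 1: δ = (-39.60 + 1000)·(-19.4/1000 + 1) − 1000 = -58.23 permil
step 2: δ = (-58.23 + 1000)·(-21.6/1000 + 1) − 1000 = -78.57 permil
step 3: δ = (-78.57 + 1000)·(-24.3/1000 + 1) − 1000 = -100.96 permil

-101.0 permil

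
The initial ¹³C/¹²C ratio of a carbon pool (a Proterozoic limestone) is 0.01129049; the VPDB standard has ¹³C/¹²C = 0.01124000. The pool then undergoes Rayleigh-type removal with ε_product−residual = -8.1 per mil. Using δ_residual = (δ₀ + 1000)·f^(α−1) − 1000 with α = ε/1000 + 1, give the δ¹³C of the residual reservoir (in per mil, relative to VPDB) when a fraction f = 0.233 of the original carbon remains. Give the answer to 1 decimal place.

16.4 per mil

δ₀ = (0.01129049/0.01124000 − 1)×1000 = (1.004492 − 1)×1000 = 4.492 per mil
α − 1 = ε/1000 = -0.0081
f^(α−1) = 0.233^(-0.0081) = 1.011869
δ_res = (4.492 + 1000) × 1.011869 − 1000 = 1016.415 − 1000 = 16.41 per mil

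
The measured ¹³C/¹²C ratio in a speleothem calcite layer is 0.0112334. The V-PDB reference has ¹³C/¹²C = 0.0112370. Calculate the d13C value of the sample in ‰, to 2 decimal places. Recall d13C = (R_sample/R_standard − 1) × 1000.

d13C = (R_sample / R_standard − 1) × 1000
R_sample / R_standard = 0.0112334 / 0.0112370 = 0.999680
d13C = (0.999680 − 1) × 1000 = -0.320‰

-0.32‰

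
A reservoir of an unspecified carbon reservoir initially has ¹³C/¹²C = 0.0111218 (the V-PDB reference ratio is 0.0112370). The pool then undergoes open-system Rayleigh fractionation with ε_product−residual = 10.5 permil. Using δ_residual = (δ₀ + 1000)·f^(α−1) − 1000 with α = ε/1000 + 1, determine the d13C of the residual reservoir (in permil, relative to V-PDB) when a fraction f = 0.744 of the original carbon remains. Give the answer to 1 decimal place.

-13.3 permil

δ₀ = (0.0111218/0.0112370 − 1)×1000 = (0.989748 − 1)×1000 = -10.252 permil
α − 1 = ε/1000 = 0.0105
f^(α−1) = 0.744^(0.0105) = 0.996900
δ_res = (-10.252 + 1000) × 0.996900 − 1000 = 986.680 − 1000 = -13.32 permil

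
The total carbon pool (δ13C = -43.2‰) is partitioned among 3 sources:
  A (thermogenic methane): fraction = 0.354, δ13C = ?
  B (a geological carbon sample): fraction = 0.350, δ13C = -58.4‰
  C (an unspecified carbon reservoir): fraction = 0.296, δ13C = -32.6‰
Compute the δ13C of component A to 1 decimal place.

-37.0‰

Isotope mass balance: δ_bulk = Σ fᵢ·δᵢ.
-43.2 = 0.354×δ_A + 0.350×(-58.4) + 0.296×(-32.6)
0.354·δ_A = -43.2 − (-30.090) = -13.110
δ_A = -13.110 / 0.354 = -37.04‰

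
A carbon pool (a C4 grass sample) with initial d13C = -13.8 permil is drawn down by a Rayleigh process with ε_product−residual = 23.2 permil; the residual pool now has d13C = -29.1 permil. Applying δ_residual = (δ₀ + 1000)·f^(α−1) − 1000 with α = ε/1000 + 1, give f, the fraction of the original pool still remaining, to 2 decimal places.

0.51

α − 1 = ε/1000 = 0.0232
(δ_res + 1000)/(δ₀ + 1000) = (-29.1 + 1000)/(-13.8 + 1000) = 970.9/986.2 = 0.984486
f = 0.984486^(1/0.0232) = exp(ln(0.984486)/0.0232) = exp(-0.01564/0.0232)
f = exp(-0.6740) = 0.5097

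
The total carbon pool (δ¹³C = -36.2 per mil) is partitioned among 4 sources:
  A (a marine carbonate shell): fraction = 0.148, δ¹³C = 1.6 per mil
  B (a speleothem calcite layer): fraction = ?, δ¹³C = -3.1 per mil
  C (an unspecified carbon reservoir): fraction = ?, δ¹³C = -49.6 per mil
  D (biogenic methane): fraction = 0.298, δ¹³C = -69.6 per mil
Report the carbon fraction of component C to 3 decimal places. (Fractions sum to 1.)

0.301

Let f_C and f_B be the unknown fractions; fractions sum to 1 so f_C + f_B = 0.554.
Mass balance: Σ fᵢ·δᵢ = δ_bulk ⇒ f_C·(-49.6) + f_B·(-3.1) = -36.2 − (-20.504) = -15.696
Substitute f_B = 0.554 − f_C:
f_C·(-49.6 − -3.1) = -15.696 − 0.554×(-3.1) = -13.979
f_C = -13.979 / -46.5 = 0.3006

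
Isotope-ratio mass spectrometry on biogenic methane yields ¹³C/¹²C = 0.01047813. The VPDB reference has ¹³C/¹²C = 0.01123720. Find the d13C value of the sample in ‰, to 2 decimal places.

-67.55‰

d13C = (R_sample / R_standard − 1) × 1000
R_sample / R_standard = 0.01047813 / 0.01123720 = 0.932450
d13C = (0.932450 − 1) × 1000 = -67.550‰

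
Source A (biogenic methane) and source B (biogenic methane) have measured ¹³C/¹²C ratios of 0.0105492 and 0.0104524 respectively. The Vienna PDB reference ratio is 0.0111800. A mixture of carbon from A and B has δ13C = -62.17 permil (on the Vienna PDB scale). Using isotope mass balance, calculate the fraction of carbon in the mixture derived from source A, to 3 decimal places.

δ_A = (0.0105492/0.0111800 − 1)×1000 = (0.943578 − 1)×1000 = -56.422 permil
δ_B = (0.0104524/0.0111800 − 1)×1000 = (0.934919 − 1)×1000 = -65.081 permil
f_A = (δ_mix − δ_B)/(δ_A − δ_B) = (-62.17 − (-65.081))/(-56.422 − (-65.081))
f_A = 2.911 / 8.658 = 0.3362

0.336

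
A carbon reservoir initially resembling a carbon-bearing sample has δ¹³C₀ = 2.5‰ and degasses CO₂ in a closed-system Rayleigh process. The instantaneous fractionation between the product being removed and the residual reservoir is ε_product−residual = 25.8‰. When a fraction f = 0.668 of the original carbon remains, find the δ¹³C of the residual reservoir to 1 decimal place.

-7.9‰

Rayleigh residual: δ_res = (δ₀ + 1000)·f^(α−1) − 1000
α = ε/1000 + 1 = 1.02580, so α − 1 = 0.02580
f^(α−1) = 0.668^(0.02580) = 0.989645
δ_res = (2.5 + 1000) × 0.989645 − 1000 = 992.119 − 1000 = -7.88‰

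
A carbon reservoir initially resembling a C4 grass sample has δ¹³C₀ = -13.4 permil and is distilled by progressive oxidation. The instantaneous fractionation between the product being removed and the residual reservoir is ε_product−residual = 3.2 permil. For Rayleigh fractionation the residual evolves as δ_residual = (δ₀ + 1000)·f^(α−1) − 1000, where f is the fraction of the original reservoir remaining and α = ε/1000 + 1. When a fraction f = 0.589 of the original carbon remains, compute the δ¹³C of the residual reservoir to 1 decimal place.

Rayleigh residual: δ_res = (δ₀ + 1000)·f^(α−1) − 1000
α = ε/1000 + 1 = 1.00320, so α − 1 = 0.00320
f^(α−1) = 0.589^(0.00320) = 0.998308
δ_res = (-13.4 + 1000) × 0.998308 − 1000 = 984.930 − 1000 = -15.07 permil

-15.1 permil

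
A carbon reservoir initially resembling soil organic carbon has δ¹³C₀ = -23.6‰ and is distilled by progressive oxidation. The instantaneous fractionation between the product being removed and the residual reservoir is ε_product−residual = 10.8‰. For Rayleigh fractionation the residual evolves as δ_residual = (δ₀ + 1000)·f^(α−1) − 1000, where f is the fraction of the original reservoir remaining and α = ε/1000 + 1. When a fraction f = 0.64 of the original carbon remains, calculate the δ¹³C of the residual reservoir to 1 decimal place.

-28.3‰

Rayleigh residual: δ_res = (δ₀ + 1000)·f^(α−1) − 1000
α = ε/1000 + 1 = 1.01080, so α − 1 = 0.01080
f^(α−1) = 0.64^(0.01080) = 0.995192
δ_res = (-23.6 + 1000) × 0.995192 − 1000 = 971.705 − 1000 = -28.29‰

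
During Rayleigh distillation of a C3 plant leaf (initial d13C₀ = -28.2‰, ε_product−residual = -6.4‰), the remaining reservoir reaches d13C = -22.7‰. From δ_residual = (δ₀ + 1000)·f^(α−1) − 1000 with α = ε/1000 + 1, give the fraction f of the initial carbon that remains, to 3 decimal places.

0.414

α − 1 = ε/1000 = -0.0064
(δ_res + 1000)/(δ₀ + 1000) = (-22.7 + 1000)/(-28.2 + 1000) = 977.3/971.8 = 1.005660
f = 1.005660^(1/-0.0064) = exp(ln(1.005660)/-0.0064) = exp(0.00564/-0.0064)
f = exp(-0.8818) = 0.4140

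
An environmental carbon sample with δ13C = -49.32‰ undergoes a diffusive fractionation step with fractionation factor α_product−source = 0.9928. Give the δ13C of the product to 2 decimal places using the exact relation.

δ_product = (δ_source + 1000)·α − 1000
δ_product = (-49.32 + 1000) × 0.9928 − 1000
δ_product = 943.835 − 1000 = -56.165‰

-56.16‰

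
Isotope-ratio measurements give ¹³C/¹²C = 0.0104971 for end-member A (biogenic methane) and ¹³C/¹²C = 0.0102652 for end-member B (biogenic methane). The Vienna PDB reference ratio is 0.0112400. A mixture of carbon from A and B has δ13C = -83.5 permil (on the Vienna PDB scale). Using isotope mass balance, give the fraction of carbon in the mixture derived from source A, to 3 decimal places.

0.156

δ_A = (0.0104971/0.0112400 − 1)×1000 = (0.933906 − 1)×1000 = -66.094 permil
δ_B = (0.0102652/0.0112400 − 1)×1000 = (0.913274 − 1)×1000 = -86.726 permil
f_A = (δ_mix − δ_B)/(δ_A − δ_B) = (-83.5 − (-86.726))/(-66.094 − (-86.726))
f_A = 3.226 / 20.632 = 0.1564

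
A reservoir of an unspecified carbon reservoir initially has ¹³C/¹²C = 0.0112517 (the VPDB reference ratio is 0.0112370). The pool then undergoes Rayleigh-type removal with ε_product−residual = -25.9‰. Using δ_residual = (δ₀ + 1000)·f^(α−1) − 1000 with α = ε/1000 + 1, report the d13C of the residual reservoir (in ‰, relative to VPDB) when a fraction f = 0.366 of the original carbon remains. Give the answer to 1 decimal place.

δ₀ = (0.0112517/0.0112370 − 1)×1000 = (1.001308 − 1)×1000 = 1.308‰
α − 1 = ε/1000 = -0.0259
f^(α−1) = 0.366^(-0.0259) = 1.026374
δ_res = (1.308 + 1000) × 1.026374 − 1000 = 1027.717 − 1000 = 27.72‰

27.7‰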